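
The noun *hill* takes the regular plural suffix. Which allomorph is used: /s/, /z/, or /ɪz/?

/z/

The stem *hill* ends in a voiced non-sibilant sound.
The plural suffix surfaces as /ɪz/ after sibilants, /s/ after other voiceless consonants, and /z/ after other voiced sounds.
So the plural -s on *hill* is pronounced /z/.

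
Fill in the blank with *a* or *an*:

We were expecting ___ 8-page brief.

The indefinite article is chosen by the initial *sound* of the following word, not its spelling.
The number *8* is spoken "eight", beginning with /eɪt/ — a vowel sound.
So the article is *an*: We were expecting an 8-page brief.

an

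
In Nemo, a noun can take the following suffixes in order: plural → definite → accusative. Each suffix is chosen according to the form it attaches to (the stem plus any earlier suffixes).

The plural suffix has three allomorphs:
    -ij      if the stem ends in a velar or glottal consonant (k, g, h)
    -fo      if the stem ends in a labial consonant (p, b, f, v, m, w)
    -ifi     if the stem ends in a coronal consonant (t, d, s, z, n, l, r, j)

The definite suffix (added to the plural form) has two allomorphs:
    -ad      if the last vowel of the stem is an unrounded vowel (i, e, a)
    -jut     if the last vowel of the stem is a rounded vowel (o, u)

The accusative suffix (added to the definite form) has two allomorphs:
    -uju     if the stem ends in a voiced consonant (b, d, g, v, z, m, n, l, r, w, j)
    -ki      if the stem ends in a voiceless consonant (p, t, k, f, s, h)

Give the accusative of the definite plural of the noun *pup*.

pupfojutki

The final consonant of *pup* is /p/, which is labial, so the plural suffix is -fo, giving *pupfo*.
The last vowel of the plural form *pupfo* is /o/, which is a rounded vowel, so the definite suffix is -jut, giving *pupfojut*.
Since the final consonant of the definite form *pupfojut* is /t/ (voiceless), it takes -ki, giving *pupfojutki*.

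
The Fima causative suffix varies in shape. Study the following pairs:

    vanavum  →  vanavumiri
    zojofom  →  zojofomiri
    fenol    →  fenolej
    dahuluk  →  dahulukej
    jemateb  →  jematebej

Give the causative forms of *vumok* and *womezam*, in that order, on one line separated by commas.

vumokej, womezamiri

The alternation tracks the final consonant of the stem — -iri when the stem ends in a nasal (*vanavum*, *zojofom*); -ej when the stem ends in a non-nasal consonant (*fenol*, *dahuluk*, *jemateb*).
The final consonant of *vumok* is /k/, which is non-nasal, so the suffix is -ej, giving *vumokej*.
Since the final consonant of *womezam* is /m/ (a nasal), it takes -iri, giving *womezamiri*.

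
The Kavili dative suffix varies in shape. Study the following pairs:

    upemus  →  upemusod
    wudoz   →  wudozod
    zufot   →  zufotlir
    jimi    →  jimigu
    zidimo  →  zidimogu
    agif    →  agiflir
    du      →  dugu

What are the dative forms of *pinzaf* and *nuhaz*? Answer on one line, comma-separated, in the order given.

The pattern is sibilance of the final sound: -od when the stem ends in a sibilant (*upemus*, *wudoz*); -lir when the stem ends in a non-sibilant consonant (*zufot*, *agif*); -gu when the stem ends in a vowel (*jimi*, *zidimo*, *du*).
*pinzaf* — final sound /f/ (a non-sibilant consonant) → -lir → *pinzaflir*.
The final sound of *nuhaz* is /z/, which is a sibilant, so the suffix is -od, giving *nuhazod*.

pinzaflir, nuhazod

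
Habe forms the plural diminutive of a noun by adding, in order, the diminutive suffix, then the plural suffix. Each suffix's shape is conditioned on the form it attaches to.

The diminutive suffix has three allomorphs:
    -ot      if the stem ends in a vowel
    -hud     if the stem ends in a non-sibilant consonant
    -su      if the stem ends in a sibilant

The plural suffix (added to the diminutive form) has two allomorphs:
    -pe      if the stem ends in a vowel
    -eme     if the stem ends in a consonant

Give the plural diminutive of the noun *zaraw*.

zarawhudeme

*zaraw* — final sound /w/ (a non-sibilant consonant) → -hud → *zarawhud*.
The diminutive form *zarawhud*: final sound = /d/, a consonant → -eme → *zarawhudeme*.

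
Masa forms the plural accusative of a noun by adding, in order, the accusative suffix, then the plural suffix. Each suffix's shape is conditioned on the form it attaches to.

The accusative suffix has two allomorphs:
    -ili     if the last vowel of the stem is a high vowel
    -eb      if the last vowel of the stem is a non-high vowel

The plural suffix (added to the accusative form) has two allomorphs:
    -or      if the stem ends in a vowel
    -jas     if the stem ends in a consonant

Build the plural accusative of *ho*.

hoebjas

*ho*: last vowel = /o/, a non-high vowel → -eb → *hoeb*.
The accusative form *hoeb* — final sound /b/ (a consonant) → -jas → *hoebjas*.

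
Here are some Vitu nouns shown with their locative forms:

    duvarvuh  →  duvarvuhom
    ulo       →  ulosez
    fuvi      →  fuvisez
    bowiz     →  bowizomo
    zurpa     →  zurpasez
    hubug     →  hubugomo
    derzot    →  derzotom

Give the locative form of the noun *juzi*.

Looking at the final sound of each stem: -om when the stem ends in a voiceless consonant (*duvarvuh*, *derzot*); -omo when the stem ends in a voiced consonant (*bowiz*, *hubug*); -sez when the stem ends in a vowel (*ulo*, *fuvi*, *zurpa*).
The final sound of *juzi* is /i/, which is a vowel, so the suffix is -sez, giving *juzisez*.

juzisez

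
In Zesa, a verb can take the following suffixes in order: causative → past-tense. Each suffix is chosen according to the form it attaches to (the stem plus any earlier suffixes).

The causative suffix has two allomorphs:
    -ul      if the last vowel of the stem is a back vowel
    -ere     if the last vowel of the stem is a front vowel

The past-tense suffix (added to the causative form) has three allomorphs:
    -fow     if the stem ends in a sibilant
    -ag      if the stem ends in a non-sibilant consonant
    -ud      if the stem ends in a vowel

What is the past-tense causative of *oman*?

Since the last vowel of *oman* is /a/ (a back vowel), it takes -ul, giving *omanul*.
The causative form *omanul* — final sound /l/ (a non-sibilant consonant) → -ag → *omanulag*.

omanulag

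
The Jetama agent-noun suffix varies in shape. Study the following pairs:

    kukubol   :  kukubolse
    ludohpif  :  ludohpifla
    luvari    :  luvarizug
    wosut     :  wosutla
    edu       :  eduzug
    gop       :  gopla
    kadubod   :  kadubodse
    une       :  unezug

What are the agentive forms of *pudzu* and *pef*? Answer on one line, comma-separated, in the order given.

pudzuzug, pefla

The alternation tracks the final sound of the stem — -la when the stem ends in a voiceless consonant (*ludohpif*, *wosut*, *gop*); -se when the stem ends in a voiced consonant (*kukubol*, *kadubod*); -zug when the stem ends in a vowel (*luvari*, *edu*, *une*).
*pudzu* — final sound /u/ (a vowel) → -zug → *pudzuzug*.
*pef* — final sound /f/ (a voiceless consonant) → -la → *pefla*.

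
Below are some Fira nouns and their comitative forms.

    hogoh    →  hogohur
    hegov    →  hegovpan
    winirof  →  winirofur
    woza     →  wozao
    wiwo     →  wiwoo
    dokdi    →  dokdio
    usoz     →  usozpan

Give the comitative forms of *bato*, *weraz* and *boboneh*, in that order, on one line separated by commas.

batoo, werazpan, bobonehur

The alternation tracks the final sound of the stem — -ur when the stem ends in a voiceless consonant (*hogoh*, *winirof*); -pan when the stem ends in a voiced consonant (*hegov*, *usoz*); -o when the stem ends in a vowel (*woza*, *wiwo*, *dokdi*).
*bato* — final sound /o/ (a vowel) → -o → *batoo*.
*weraz* — final sound /z/ (a voiced consonant) → -pan → *werazpan*.
The final sound of *boboneh* is /h/, which is a voiceless consonant, so the suffix is -ur, giving *bobonehur*.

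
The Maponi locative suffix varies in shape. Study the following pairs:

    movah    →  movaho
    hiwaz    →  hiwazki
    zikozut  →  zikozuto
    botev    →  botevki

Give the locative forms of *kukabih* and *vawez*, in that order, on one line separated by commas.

The pattern is voicing of the final consonant: -o when the stem ends in a voiceless consonant (*movah*, *zikozut*); -ki when the stem ends in a voiced consonant (*hiwaz*, *botev*).
Since the final consonant of *kukabih* is /h/ (voiceless), it takes -o, giving *kukabiho*.
*vawez*: final consonant = /z/, voiced → -ki → *vawezki*.

kukabiho, vawezki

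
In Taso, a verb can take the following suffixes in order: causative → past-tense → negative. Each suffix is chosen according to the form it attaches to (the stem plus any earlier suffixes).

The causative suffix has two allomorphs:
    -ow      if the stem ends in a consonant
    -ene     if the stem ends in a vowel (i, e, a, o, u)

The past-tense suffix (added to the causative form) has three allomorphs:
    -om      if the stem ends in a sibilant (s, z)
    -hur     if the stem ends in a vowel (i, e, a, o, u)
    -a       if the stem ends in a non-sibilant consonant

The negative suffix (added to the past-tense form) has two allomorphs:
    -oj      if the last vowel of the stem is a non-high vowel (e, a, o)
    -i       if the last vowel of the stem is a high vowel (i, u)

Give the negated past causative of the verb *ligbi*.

The final sound of *ligbi* is /i/, which is a vowel, so the causative suffix is -ene, giving *ligbiene*.
The final sound of the causative form *ligbiene* is /e/, which is a vowel, so the past-tense suffix is -hur, giving *ligbienehur*.
The past-tense form *ligbienehur* — last vowel /u/ (a high vowel) → -i → *ligbienehuri*.

ligbienehuri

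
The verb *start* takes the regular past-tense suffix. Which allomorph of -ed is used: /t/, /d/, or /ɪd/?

The stem *start* ends in /t/ or /d/.
The -ed suffix is realized as /ɪd/ after /t, d/; as /t/ after other voiceless consonants; and as /d/ after other voiced sounds.
So -ed on *start* is pronounced /ɪd/.

/ɪd/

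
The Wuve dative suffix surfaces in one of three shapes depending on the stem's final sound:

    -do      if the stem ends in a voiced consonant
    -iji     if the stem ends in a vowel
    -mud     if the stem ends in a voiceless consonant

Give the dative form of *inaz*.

*inaz* — final sound /z/ (a voiced consonant) → -do → *inazdo*.

inazdo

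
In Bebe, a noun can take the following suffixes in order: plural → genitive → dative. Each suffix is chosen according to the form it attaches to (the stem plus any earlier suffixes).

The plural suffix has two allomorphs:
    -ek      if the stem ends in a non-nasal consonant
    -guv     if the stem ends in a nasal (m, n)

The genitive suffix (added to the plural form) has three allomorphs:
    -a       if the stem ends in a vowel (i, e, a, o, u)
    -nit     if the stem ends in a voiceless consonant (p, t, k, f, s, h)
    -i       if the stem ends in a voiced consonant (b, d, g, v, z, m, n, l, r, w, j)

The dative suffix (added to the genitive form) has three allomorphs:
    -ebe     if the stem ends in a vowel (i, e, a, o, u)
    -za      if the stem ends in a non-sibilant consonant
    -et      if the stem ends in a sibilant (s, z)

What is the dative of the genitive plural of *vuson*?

vusonguviebe

*vuson* — final consonant /n/ (a nasal) → -guv → *vusonguv*.
Since the final sound of the plural form *vusonguv* is /v/ (a voiced consonant), it takes -i, giving *vusonguvi*.
Since the final sound of the genitive form *vusonguvi* is /i/ (a vowel), it takes -ebe, giving *vusonguviebe*.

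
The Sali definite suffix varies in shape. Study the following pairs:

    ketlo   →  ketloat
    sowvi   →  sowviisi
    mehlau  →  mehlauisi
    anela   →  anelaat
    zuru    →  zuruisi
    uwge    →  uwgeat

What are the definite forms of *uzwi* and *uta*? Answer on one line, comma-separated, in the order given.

The alternation tracks the last vowel of the stem — -isi when the last vowel of the stem is a high vowel (*sowvi*, *mehlau*, *zuru*); -at when the last vowel of the stem is a non-high vowel (*ketlo*, *anela*, *uwge*).
*uzwi*: last vowel = /i/, a high vowel → -isi → *uzwiisi*.
Since the last vowel of *uta* is /a/ (a non-high vowel), it takes -at, giving *utaat*.

uzwiisi, utaat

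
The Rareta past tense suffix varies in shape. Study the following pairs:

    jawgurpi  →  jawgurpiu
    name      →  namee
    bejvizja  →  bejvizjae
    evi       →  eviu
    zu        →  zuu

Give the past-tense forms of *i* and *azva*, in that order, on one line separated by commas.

iu, azvae

The pattern is height harmony: -u when the last vowel of the stem is a high vowel (*jawgurpi*, *evi*, *zu*); -e when the last vowel of the stem is a non-high vowel (*name*, *bejvizja*).
*i* — last vowel /i/ (a high vowel) → -u → *iu*.
Since the last vowel of *azva* is /a/ (a non-high vowel), it takes -e, giving *azvae*.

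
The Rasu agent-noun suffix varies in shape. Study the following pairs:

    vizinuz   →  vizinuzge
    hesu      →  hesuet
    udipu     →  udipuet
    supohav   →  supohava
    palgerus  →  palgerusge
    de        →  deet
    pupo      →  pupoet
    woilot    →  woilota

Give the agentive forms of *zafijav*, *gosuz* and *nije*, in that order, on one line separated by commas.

zafijava, gosuzge, nijeet

The alternation tracks the final sound of the stem — -ge when the stem ends in a sibilant (*vizinuz*, *palgerus*); -a when the stem ends in a non-sibilant consonant (*supohav*, *woilot*); -et when the stem ends in a vowel (*hesu*, *udipu*, *de*, *pupo*).
Since the final sound of *zafijav* is /v/ (a non-sibilant consonant), it takes -a, giving *zafijava*.
Since the final sound of *gosuz* is /z/ (a sibilant), it takes -ge, giving *gosuzge*.
*nije*: final sound = /e/, a vowel → -et → *nijeet*.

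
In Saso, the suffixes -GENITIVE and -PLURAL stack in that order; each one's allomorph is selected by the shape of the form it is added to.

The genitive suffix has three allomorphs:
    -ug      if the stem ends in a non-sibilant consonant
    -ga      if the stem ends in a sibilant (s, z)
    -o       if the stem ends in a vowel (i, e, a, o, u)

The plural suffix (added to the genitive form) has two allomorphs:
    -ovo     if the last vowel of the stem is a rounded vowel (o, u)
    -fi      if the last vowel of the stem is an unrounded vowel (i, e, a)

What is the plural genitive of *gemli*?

gemlioovo

Since the final sound of *gemli* is /i/ (a vowel), it takes -o, giving *gemlio*.
The last vowel of the genitive form *gemlio* is /o/, which is a rounded vowel, so the plural suffix is -ovo, giving *gemlioovo*.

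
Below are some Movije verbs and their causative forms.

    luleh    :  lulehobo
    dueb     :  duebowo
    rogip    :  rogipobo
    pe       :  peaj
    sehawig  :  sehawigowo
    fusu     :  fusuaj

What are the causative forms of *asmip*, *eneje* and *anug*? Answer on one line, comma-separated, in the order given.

Looking at the final sound of each stem: -obo when the stem ends in a voiceless consonant (*luleh*, *rogip*); -owo when the stem ends in a voiced consonant (*dueb*, *sehawig*); -aj when the stem ends in a vowel (*pe*, *fusu*).
*asmip*: final sound = /p/, a voiceless consonant → -obo → *asmipobo*.
*eneje* — final sound /e/ (a vowel) → -aj → *enejeaj*.
The final sound of *anug* is /g/, which is a voiced consonant, so the suffix is -owo, giving *anugowo*.

asmipobo, enejeaj, anugowo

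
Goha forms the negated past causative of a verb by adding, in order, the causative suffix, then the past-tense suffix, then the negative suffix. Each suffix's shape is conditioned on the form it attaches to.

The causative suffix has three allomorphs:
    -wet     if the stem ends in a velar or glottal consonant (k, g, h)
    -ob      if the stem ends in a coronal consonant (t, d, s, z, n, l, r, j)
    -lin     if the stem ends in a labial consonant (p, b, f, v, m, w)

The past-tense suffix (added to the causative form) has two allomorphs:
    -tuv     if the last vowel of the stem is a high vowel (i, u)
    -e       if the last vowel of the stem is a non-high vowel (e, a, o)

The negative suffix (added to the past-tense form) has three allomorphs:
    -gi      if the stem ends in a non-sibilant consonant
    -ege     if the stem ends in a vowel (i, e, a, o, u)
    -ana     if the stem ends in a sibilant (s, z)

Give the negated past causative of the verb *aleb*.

*aleb*: final consonant = /b/, labial → -lin → *aleblin*.
The causative form *aleblin*: last vowel = /i/, a high vowel → -tuv → *aleblintuv*.
The past-tense form *aleblintuv* — final sound /v/ (a non-sibilant consonant) → -gi → *aleblintuvgi*.

aleblintuvgi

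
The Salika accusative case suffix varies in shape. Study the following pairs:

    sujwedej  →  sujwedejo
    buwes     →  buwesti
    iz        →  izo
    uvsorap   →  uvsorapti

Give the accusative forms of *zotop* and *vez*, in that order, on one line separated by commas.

zotopti, vezo

Looking at the final consonant of each stem: -ti when the stem ends in a voiceless consonant (*buwes*, *uvsorap*); -o when the stem ends in a voiced consonant (*sujwedej*, *iz*).
The final consonant of *zotop* is /p/, which is voiceless, so the suffix is -ti, giving *zotopti*.
The final consonant of *vez* is /z/, which is voiced, so the suffix is -o, giving *vezo*.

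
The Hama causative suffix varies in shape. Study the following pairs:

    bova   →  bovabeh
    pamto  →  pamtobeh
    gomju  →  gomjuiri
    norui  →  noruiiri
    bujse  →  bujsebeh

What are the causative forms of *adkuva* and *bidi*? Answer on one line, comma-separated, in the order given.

adkuvabeh, bidiiri

The alternation tracks the last vowel of the stem — -iri when the last vowel of the stem is a high vowel (*gomju*, *norui*); -beh when the last vowel of the stem is a non-high vowel (*bova*, *pamto*, *bujse*).
*adkuva* — last vowel /a/ (a non-high vowel) → -beh → *adkuvabeh*.
The last vowel of *bidi* is /i/, which is a high vowel, so the suffix is -iri, giving *bidiiri*.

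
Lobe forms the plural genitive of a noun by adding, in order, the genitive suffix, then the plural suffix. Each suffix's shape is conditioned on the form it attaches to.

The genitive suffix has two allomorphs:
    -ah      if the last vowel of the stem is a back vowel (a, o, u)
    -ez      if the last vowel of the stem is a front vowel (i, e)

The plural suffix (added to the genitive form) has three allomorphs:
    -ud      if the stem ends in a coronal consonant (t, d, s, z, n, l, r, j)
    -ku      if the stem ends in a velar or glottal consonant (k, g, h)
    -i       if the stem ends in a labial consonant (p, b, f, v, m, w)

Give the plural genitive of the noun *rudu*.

ruduahku

The last vowel of *rudu* is /u/, which is a back vowel, so the genitive suffix is -ah, giving *ruduah*.
The genitive form *ruduah*: final consonant = /h/, velar/glottal → -ku → *ruduahku*.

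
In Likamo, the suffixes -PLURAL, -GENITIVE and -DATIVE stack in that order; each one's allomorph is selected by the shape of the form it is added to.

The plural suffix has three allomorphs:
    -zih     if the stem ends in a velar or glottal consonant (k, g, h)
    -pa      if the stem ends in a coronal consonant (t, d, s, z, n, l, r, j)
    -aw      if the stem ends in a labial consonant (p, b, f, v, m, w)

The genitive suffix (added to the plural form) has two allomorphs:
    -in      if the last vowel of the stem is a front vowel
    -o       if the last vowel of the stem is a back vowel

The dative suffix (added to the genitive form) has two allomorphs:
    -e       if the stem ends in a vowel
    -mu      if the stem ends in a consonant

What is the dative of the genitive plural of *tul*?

tulpaoe

Since the final consonant of *tul* is /l/ (coronal), it takes -pa, giving *tulpa*.
The plural form *tulpa* — last vowel /a/ (a back vowel) → -o → *tulpao*.
The genitive form *tulpao*: final sound = /o/, a vowel → -e → *tulpaoe*.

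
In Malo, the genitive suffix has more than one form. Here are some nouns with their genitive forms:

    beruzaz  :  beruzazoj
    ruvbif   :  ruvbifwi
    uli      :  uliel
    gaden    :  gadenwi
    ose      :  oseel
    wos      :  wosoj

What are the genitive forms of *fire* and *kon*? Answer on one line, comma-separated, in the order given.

The pattern is sibilance of the final sound: -oj when the stem ends in a sibilant (*beruzaz*, *wos*); -wi when the stem ends in a non-sibilant consonant (*ruvbif*, *gaden*); -el when the stem ends in a vowel (*uli*, *ose*).
Since the final sound of *fire* is /e/ (a vowel), it takes -el, giving *fireel*.
*kon* — final sound /n/ (a non-sibilant consonant) → -wi → *konwi*.

fireel, konwi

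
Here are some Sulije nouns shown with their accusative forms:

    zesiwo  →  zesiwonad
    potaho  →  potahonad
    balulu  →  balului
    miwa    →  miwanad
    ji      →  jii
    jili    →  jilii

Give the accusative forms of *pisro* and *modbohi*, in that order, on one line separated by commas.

The pattern is height harmony: -i when the last vowel of the stem is a high vowel (*balulu*, *ji*, *jili*); -nad when the last vowel of the stem is a non-high vowel (*zesiwo*, *potaho*, *miwa*).
Since the last vowel of *pisro* is /o/ (a non-high vowel), it takes -nad, giving *pisronad*.
*modbohi*: last vowel = /i/, a high vowel → -i → *modbohii*.

pisronad, modbohii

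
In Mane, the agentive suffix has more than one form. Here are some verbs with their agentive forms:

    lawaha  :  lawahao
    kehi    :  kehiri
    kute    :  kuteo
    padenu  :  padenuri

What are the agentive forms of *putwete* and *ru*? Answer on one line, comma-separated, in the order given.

putweteo, ruri

Looking at the last vowel of each stem: -ri when the last vowel of the stem is a high vowel (*kehi*, *padenu*); -o when the last vowel of the stem is a non-high vowel (*lawaha*, *kute*).
Since the last vowel of *putwete* is /e/ (a non-high vowel), it takes -o, giving *putweteo*.
Since the last vowel of *ru* is /u/ (a high vowel), it takes -ri, giving *ruri*.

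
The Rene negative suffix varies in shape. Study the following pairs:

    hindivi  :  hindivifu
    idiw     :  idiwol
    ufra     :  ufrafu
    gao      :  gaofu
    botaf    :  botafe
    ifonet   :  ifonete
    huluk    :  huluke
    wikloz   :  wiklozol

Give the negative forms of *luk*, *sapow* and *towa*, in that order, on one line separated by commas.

luke, sapowol, towafu

The alternation tracks the final sound of the stem — -e when the stem ends in a voiceless consonant (*botaf*, *ifonet*, *huluk*); -ol when the stem ends in a voiced consonant (*idiw*, *wikloz*); -fu when the stem ends in a vowel (*hindivi*, *ufra*, *gao*).
*luk*: final sound = /k/, a voiceless consonant → -e → *luke*.
*sapow* — final sound /w/ (a voiced consonant) → -ol → *sapowol*.
*towa*: final sound = /a/, a vowel → -fu → *towafu*.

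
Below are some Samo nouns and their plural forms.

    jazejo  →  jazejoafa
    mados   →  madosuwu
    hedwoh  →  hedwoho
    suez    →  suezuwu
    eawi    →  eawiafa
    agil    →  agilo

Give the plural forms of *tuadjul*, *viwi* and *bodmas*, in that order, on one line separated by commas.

tuadjulo, viwiafa, bodmasuwu

The suffix is conditioned by the final sound: -uwu when the stem ends in a sibilant (*mados*, *suez*); -o when the stem ends in a non-sibilant consonant (*hedwoh*, *agil*); -afa when the stem ends in a vowel (*jazejo*, *eawi*).
Since the final sound of *tuadjul* is /l/ (a non-sibilant consonant), it takes -o, giving *tuadjulo*.
*viwi* — final sound /i/ (a vowel) → -afa → *viwiafa*.
Since the final sound of *bodmas* is /s/ (a sibilant), it takes -uwu, giving *bodmasuwu*.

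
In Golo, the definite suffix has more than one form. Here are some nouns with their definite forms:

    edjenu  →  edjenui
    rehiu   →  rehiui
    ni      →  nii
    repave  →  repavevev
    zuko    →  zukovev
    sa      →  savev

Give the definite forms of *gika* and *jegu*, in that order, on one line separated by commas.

gikavev, jegui

The alternation tracks the last vowel of the stem — -i when the last vowel of the stem is a high vowel (*edjenu*, *rehiu*, *ni*); -vev when the last vowel of the stem is a non-high vowel (*repave*, *zuko*, *sa*).
Since the last vowel of *gika* is /a/ (a non-high vowel), it takes -vev, giving *gikavev*.
*jegu* — last vowel /u/ (a high vowel) → -i → *jegui*.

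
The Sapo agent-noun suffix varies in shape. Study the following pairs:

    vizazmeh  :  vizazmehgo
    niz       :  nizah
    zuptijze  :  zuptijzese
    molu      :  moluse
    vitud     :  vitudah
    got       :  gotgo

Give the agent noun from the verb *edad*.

edadah

The alternation tracks the final sound of the stem — -go when the stem ends in a voiceless consonant (*vizazmeh*, *got*); -ah when the stem ends in a voiced consonant (*niz*, *vitud*); -se when the stem ends in a vowel (*zuptijze*, *molu*).
Since the final sound of *edad* is /d/ (a voiced consonant), it takes -ah, giving *edadah*.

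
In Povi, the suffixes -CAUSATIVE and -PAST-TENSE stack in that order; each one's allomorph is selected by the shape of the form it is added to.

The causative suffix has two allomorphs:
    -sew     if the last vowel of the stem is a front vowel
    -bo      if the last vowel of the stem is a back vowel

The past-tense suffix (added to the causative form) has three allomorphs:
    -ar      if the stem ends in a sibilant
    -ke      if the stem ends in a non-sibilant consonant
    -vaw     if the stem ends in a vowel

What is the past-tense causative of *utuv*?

utuvbovaw

*utuv* — last vowel /u/ (a back vowel) → -bo → *utuvbo*.
The causative form *utuvbo*: final sound = /o/, a vowel → -vaw → *utuvbovaw*.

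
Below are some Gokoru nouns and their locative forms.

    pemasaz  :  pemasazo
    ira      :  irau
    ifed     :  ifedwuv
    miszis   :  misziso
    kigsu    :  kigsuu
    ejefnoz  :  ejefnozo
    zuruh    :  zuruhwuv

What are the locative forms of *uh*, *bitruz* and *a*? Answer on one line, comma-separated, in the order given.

The suffix is conditioned by the final sound: -o when the stem ends in a sibilant (*pemasaz*, *miszis*, *ejefnoz*); -wuv when the stem ends in a non-sibilant consonant (*ifed*, *zuruh*); -u when the stem ends in a vowel (*ira*, *kigsu*).
*uh*: final sound = /h/, a non-sibilant consonant → -wuv → *uhwuv*.
*bitruz* — final sound /z/ (a sibilant) → -o → *bitruzo*.
The final sound of *a* is /a/, which is a vowel, so the suffix is -u, giving *au*.

uhwuv, bitruzo, au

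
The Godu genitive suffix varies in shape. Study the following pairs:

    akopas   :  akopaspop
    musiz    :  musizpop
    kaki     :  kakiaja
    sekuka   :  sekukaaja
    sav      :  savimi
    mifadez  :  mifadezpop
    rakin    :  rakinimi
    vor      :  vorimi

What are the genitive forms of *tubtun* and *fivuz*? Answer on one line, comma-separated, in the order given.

The alternation tracks the final sound of the stem — -pop when the stem ends in a sibilant (*akopas*, *musiz*, *mifadez*); -imi when the stem ends in a non-sibilant consonant (*sav*, *rakin*, *vor*); -aja when the stem ends in a vowel (*kaki*, *sekuka*).
The final sound of *tubtun* is /n/, which is a non-sibilant consonant, so the suffix is -imi, giving *tubtunimi*.
The final sound of *fivuz* is /z/, which is a sibilant, so the suffix is -pop, giving *fivuzpop*.

tubtunimi, fivuzpop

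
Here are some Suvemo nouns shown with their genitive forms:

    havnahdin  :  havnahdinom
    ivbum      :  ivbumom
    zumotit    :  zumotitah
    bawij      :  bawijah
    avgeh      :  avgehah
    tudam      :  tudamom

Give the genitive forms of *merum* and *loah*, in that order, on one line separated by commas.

merumom, loahah

The alternation tracks the final consonant of the stem — -om when the stem ends in a nasal (*havnahdin*, *ivbum*, *tudam*); -ah when the stem ends in a non-nasal consonant (*zumotit*, *bawij*, *avgeh*).
*merum*: final consonant = /m/, a nasal → -om → *merumom*.
Since the final consonant of *loah* is /h/ (non-nasal), it takes -ah, giving *loahah*.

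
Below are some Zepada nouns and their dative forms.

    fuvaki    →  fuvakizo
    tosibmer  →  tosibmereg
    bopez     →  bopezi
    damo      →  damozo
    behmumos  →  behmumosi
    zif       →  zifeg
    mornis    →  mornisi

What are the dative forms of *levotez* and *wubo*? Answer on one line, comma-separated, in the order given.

Looking at the final sound of each stem: -i when the stem ends in a sibilant (*bopez*, *behmumos*, *mornis*); -eg when the stem ends in a non-sibilant consonant (*tosibmer*, *zif*); -zo when the stem ends in a vowel (*fuvaki*, *damo*).
*levotez*: final sound = /z/, a sibilant → -i → *levotezi*.
*wubo*: final sound = /o/, a vowel → -zo → *wubozo*.

levotezi, wubozo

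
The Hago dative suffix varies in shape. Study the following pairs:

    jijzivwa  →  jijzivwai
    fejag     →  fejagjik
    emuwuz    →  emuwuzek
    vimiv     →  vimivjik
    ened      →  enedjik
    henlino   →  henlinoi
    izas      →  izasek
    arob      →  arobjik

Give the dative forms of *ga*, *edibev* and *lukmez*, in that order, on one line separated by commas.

gai, edibevjik, lukmezek

The alternation tracks the final sound of the stem — -ek when the stem ends in a sibilant (*emuwuz*, *izas*); -jik when the stem ends in a non-sibilant consonant (*fejag*, *vimiv*, *ened*, *arob*); -i when the stem ends in a vowel (*jijzivwa*, *henlino*).
*ga*: final sound = /a/, a vowel → -i → *gai*.
*edibev*: final sound = /v/, a non-sibilant consonant → -jik → *edibevjik*.
Since the final sound of *lukmez* is /z/ (a sibilant), it takes -ek, giving *lukmezek*.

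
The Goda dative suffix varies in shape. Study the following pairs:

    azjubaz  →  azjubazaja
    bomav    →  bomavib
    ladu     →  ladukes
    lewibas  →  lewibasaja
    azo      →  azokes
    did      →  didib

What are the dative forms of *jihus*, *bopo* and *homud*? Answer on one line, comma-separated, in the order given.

jihusaja, bopokes, homudib

The suffix is conditioned by the final sound: -aja when the stem ends in a sibilant (*azjubaz*, *lewibas*); -ib when the stem ends in a non-sibilant consonant (*bomav*, *did*); -kes when the stem ends in a vowel (*ladu*, *azo*).
*jihus*: final sound = /s/, a sibilant → -aja → *jihusaja*.
*bopo* — final sound /o/ (a vowel) → -kes → *bopokes*.
*homud* — final sound /d/ (a non-sibilant consonant) → -ib → *homudib*.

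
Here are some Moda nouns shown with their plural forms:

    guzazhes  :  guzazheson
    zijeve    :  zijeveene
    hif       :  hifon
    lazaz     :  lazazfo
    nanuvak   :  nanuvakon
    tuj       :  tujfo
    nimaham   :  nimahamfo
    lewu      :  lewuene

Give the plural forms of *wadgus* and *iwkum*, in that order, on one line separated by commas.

The pattern is voicing of the final sound: -on when the stem ends in a voiceless consonant (*guzazhes*, *hif*, *nanuvak*); -fo when the stem ends in a voiced consonant (*lazaz*, *tuj*, *nimaham*); -ene when the stem ends in a vowel (*zijeve*, *lewu*).
Since the final sound of *wadgus* is /s/ (a voiceless consonant), it takes -on, giving *wadguson*.
*iwkum* — final sound /m/ (a voiced consonant) → -fo → *iwkumfo*.

wadguson, iwkumfo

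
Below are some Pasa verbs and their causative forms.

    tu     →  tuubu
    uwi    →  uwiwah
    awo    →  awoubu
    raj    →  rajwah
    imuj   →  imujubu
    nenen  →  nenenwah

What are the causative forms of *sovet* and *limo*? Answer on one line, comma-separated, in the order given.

sovetwah, limoubu

The alternation tracks the last vowel of the stem — -ubu when the last vowel of the stem is a rounded vowel (*tu*, *awo*, *imuj*); -wah when the last vowel of the stem is an unrounded vowel (*uwi*, *raj*, *nenen*).
*sovet* — last vowel /e/ (an unrounded vowel) → -wah → *sovetwah*.
The last vowel of *limo* is /o/, which is a rounded vowel, so the suffix is -ubu, giving *limoubu*.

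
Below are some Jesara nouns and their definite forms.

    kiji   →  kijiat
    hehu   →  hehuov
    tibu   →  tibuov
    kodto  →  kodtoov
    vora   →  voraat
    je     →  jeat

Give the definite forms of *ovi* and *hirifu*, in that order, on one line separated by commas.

oviat, hirifuov

The pattern is rounding harmony: -ov when the last vowel of the stem is a rounded vowel (*hehu*, *tibu*, *kodto*); -at when the last vowel of the stem is an unrounded vowel (*kiji*, *vora*, *je*).
*ovi*: last vowel = /i/, an unrounded vowel → -at → *oviat*.
*hirifu* — last vowel /u/ (a rounded vowel) → -ov → *hirifuov*.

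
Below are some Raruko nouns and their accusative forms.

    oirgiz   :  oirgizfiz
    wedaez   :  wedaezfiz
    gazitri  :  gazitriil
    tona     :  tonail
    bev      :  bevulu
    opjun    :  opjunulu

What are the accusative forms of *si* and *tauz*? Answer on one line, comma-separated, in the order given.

The alternation tracks the final sound of the stem — -fiz when the stem ends in a sibilant (*oirgiz*, *wedaez*); -ulu when the stem ends in a non-sibilant consonant (*bev*, *opjun*); -il when the stem ends in a vowel (*gazitri*, *tona*).
*si* — final sound /i/ (a vowel) → -il → *siil*.
Since the final sound of *tauz* is /z/ (a sibilant), it takes -fiz, giving *tauzfiz*.

siil, tauzfiz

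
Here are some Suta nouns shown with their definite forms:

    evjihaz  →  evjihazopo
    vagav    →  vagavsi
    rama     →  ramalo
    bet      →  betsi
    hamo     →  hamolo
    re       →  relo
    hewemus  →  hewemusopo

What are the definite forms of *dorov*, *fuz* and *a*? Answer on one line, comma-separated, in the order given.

The suffix is conditioned by the final sound: -opo when the stem ends in a sibilant (*evjihaz*, *hewemus*); -si when the stem ends in a non-sibilant consonant (*vagav*, *bet*); -lo when the stem ends in a vowel (*rama*, *hamo*, *re*).
*dorov* — final sound /v/ (a non-sibilant consonant) → -si → *dorovsi*.
Since the final sound of *fuz* is /z/ (a sibilant), it takes -opo, giving *fuzopo*.
Since the final sound of *a* is /a/ (a vowel), it takes -lo, giving *alo*.

dorovsi, fuzopo, alo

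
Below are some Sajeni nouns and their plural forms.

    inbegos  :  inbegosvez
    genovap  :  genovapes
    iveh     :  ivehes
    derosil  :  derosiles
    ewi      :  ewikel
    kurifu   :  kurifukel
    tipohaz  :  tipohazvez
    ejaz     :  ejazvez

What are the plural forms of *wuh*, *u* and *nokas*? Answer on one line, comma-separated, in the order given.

Looking at the final sound of each stem: -vez when the stem ends in a sibilant (*inbegos*, *tipohaz*, *ejaz*); -es when the stem ends in a non-sibilant consonant (*genovap*, *iveh*, *derosil*); -kel when the stem ends in a vowel (*ewi*, *kurifu*).
*wuh*: final sound = /h/, a non-sibilant consonant → -es → *wuhes*.
Since the final sound of *u* is /u/ (a vowel), it takes -kel, giving *ukel*.
The final sound of *nokas* is /s/, which is a sibilant, so the suffix is -vez, giving *nokasvez*.

wuhes, ukel, nokasvez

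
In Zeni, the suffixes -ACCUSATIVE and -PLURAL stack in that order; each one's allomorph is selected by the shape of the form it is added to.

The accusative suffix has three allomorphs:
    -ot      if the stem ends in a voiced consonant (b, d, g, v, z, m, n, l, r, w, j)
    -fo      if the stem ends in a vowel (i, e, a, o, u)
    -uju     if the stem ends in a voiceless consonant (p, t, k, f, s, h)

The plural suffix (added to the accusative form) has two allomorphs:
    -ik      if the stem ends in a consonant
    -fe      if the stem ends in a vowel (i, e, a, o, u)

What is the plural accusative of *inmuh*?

inmuhujufe

*inmuh* — final sound /h/ (a voiceless consonant) → -uju → *inmuhuju*.
Since the final sound of the accusative form *inmuhuju* is /u/ (a vowel), it takes -fe, giving *inmuhujufe*.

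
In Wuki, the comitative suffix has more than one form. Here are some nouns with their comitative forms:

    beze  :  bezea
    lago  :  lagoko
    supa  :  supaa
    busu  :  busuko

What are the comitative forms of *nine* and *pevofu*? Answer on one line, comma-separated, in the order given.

Looking at the last vowel of each stem: -ko when the last vowel of the stem is a rounded vowel (*lago*, *busu*); -a when the last vowel of the stem is an unrounded vowel (*beze*, *supa*).
*nine* — last vowel /e/ (an unrounded vowel) → -a → *ninea*.
*pevofu* — last vowel /u/ (a rounded vowel) → -ko → *pevofuko*.

ninea, pevofuko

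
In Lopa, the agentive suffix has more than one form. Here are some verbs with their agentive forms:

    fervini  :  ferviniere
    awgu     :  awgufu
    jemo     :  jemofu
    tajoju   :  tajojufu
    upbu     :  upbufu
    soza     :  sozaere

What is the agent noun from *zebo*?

The pattern is rounding harmony: -fu when the last vowel of the stem is a rounded vowel (*awgu*, *jemo*, *tajoju*, *upbu*); -ere when the last vowel of the stem is an unrounded vowel (*fervini*, *soza*).
*zebo*: last vowel = /o/, a rounded vowel → -fu → *zebofu*.

zebofu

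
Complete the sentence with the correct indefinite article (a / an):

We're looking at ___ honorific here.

an

The indefinite article is chosen by the initial *sound* of the following word, not its spelling.
*honorific* begins with the sound /ɒ/ (silent h) — a vowel sound.
So the article is *an*: We're looking at an honorific here.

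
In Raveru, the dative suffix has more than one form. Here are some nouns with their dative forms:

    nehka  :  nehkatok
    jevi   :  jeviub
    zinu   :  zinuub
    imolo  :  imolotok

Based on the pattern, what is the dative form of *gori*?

The suffix is conditioned by the last vowel: -ub when the last vowel of the stem is a high vowel (*jevi*, *zinu*); -tok when the last vowel of the stem is a non-high vowel (*nehka*, *imolo*).
Since the last vowel of *gori* is /i/ (a high vowel), it takes -ub, giving *goriub*.

goriub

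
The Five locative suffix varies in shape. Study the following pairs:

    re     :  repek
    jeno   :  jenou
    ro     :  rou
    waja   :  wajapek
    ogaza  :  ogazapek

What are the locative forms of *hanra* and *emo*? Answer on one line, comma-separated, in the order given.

The alternation tracks the last vowel of the stem — -u when the last vowel of the stem is a rounded vowel (*jeno*, *ro*); -pek when the last vowel of the stem is an unrounded vowel (*re*, *waja*, *ogaza*).
*hanra* — last vowel /a/ (an unrounded vowel) → -pek → *hanrapek*.
Since the last vowel of *emo* is /o/ (a rounded vowel), it takes -u, giving *emou*.

hanrapek, emou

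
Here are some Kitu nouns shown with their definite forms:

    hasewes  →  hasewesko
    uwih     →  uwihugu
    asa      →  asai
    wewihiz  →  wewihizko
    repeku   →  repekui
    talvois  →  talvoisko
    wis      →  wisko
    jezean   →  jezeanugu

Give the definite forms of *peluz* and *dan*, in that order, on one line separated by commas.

The alternation tracks the final sound of the stem — -ko when the stem ends in a sibilant (*hasewes*, *wewihiz*, *talvois*, *wis*); -ugu when the stem ends in a non-sibilant consonant (*uwih*, *jezean*); -i when the stem ends in a vowel (*asa*, *repeku*).
The final sound of *peluz* is /z/, which is a sibilant, so the suffix is -ko, giving *peluzko*.
Since the final sound of *dan* is /n/ (a non-sibilant consonant), it takes -ugu, giving *danugu*.

peluzko, danugu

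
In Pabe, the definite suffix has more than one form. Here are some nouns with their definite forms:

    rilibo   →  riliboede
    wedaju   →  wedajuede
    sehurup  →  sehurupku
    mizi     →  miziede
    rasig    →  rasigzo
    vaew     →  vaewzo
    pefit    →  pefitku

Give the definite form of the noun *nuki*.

The pattern is voicing of the final sound: -ku when the stem ends in a voiceless consonant (*sehurup*, *pefit*); -zo when the stem ends in a voiced consonant (*rasig*, *vaew*); -ede when the stem ends in a vowel (*rilibo*, *wedaju*, *mizi*).
The final sound of *nuki* is /i/, which is a vowel, so the suffix is -ede, giving *nukiede*.

nukiede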